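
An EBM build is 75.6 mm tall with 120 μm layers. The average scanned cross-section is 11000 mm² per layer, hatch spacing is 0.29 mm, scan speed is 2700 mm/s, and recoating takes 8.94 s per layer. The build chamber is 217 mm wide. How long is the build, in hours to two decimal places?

Layers = ⌈75.6/0.12⌉ = 630.
Scan path per layer: 11000 / 0.29 → 37931 mm.
Beam time per layer = 37931 / 2700, so 14.0485 s.
Per-layer time = 14.0485 + 8.94, so 22.9885 s.
Build time = 630 × 22.9885 = 14482.755 s = 4.02 hours.

4.02 hours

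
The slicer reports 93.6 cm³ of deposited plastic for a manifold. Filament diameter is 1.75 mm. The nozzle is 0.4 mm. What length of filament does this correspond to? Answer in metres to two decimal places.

38.91 m

Cross-section of 1.75 mm filament: π·(1.75/2)² = 2.4053 mm².
L = 93600 mm³ / 2.4053 mm² = 38914.06 mm, i.e. 38.91 m.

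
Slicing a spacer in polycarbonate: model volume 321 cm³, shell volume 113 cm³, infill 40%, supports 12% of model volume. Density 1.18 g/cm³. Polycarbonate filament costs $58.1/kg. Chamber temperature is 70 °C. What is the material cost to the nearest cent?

Infill region = 321 − 113 = 208 cm³.
Deposited infill = 0.40 × 208 = 83.2 cm³.
Support: 0.12 × 321 → 38.52 cm³.
Total extruded = 113 + 83.2 + 38.52 = 234.72 cm³.
Mass: 234.72 × 1.18 → 276.9696 g.
Cost = 276.9696 g / 1000 × $58.1/kg = $16.09.

$16.09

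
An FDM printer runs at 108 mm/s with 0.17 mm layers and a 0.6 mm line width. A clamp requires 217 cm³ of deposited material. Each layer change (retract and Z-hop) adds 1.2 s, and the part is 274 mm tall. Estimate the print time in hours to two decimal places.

Line area = 0.17 × 0.6, so 0.102 mm².
Toolpath length = 217 cm³ / 0.102 mm² = 217000 / 0.102 = 2127451 mm.
Extrusion time: 2127451 / 108 → 19698.6 s.
Layers = ⌈274/0.17⌉ = 1612.
Non-print overhead = 1612 × 1.2, so 1934.4 s.
Total = 19698.6 + 1934.4 = 21633 s = 6.01 hours.

6.01 hours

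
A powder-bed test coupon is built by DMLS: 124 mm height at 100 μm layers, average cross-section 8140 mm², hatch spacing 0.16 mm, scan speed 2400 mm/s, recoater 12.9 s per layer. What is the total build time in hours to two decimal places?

Layers = ⌈124/0.1⌉ = 1240.
Hatch length per layer = 8140 / 0.16 = 50875 mm.
Laser time per layer: 50875 / 2400 → 21.1979 s.
Time per layer: 21.1979 + 12.9 → 34.0979 s.
Total: 1240 × 34.0979 s = 42281.396 s → 11.74 hours.

11.74 hours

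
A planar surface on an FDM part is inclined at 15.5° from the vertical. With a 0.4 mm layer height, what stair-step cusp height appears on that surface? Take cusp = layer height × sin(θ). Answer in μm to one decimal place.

sin(15.5°) = 0.2672, so cusp = 0.4 × 0.2672 = 0.10688 mm → 106.9 μm.

106.9 μm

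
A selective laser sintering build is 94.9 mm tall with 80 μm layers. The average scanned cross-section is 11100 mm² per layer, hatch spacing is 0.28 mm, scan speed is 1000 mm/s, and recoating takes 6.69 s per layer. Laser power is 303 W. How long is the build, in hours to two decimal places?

15.28 hours

Layers = ⌈94.9/0.08⌉ = 1187.
Per-layer scan distance = 11100 / 0.28, so 39642.9 mm.
Scan time per layer: 39642.9 / 1000 → 39.6429 s.
Per-layer time = 39.6429 + 6.69, so 46.3329 s.
Build time = 1187 × 46.3329 = 54997.1523 s = 15.28 hours.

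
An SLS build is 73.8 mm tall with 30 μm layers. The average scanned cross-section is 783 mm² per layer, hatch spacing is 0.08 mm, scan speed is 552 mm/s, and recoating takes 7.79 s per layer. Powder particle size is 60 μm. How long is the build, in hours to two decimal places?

17.44 hours

Layers = ⌈73.8/0.03⌉ = 2460.
Scan path per layer = 783 / 0.08 = 9787.5 mm.
Per-layer scan time = 9787.5 / 552, so 17.731 s.
Time per layer = 17.731 + 7.79 = 25.521 s.
Total: 2460 × 25.521 s = 62781.66 s → 17.44 hours.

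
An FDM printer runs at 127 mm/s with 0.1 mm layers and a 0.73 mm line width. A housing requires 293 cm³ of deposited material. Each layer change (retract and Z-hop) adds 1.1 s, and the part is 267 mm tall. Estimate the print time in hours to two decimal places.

9.59 hours

Extrusion cross-section = 0.1 × 0.73 = 0.073 mm².
Toolpath length = 293 cm³ / 0.073 mm² = 293000 / 0.073 = 4013698.6 mm.
Extrusion time: 4013698.6 / 127 → 31603.9 s.
Layer count = ceil(267 / 0.1) = 2670.
Z-hop total: 2670 × 1.1 → 2937 s.
Altogether 31603.9 + 2937 = 34540.9 s, i.e. 9.59 hours.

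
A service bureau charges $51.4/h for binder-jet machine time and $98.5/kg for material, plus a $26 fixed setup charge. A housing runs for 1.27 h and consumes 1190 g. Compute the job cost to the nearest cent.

$208.49

Time charge = 51.4 × 1.27, so $65.278.
Feedstock cost: 98.5 × 1190/1000 → $117.215.
Total = 65.278 + 117.215 + 26 = 208.493 ≈ $208.49.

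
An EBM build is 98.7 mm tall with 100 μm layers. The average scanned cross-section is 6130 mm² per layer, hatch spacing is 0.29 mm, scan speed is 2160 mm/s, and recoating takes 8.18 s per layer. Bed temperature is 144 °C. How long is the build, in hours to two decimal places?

Layers = ⌈98.7/0.1⌉ = 987.
Per-layer scan distance: 6130 / 0.29 → 21137.9 mm.
Per-layer scan time = 21137.9 / 2160 = 9.7861 s.
Per-layer time: 9.7861 + 8.18 → 17.9661 s.
Total: 987 × 17.9661 s = 17732.5407 s → 4.93 hours.

4.93 hours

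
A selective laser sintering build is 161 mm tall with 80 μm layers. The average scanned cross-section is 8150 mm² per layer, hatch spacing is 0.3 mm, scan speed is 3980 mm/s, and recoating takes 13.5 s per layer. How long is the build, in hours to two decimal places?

Number of layers: 161 / 0.08 → 2013 (rounded up).
Per-layer scan distance: 8150 / 0.3 → 27166.7 mm.
Per-layer scan time = 27166.7 / 3980 = 6.8258 s.
Time per layer = 6.8258 + 13.5 = 20.3258 s.
2013 layers × 20.3258 s/layer = 40915.8354 s, i.e. 11.37 hours.

11.37 hours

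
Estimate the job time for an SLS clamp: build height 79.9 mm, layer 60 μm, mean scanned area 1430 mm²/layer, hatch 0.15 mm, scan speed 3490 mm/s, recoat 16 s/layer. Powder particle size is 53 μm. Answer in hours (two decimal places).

6.93 hours

Layers = ⌈79.9/0.06⌉ = 1332.
Hatch length per layer = 1430 / 0.15, so 9533.3 mm.
Per-layer scan time: 9533.3 / 3490 → 2.7316 s.
Per-layer time: 2.7316 + 16 → 18.7316 s.
Total: 1332 × 18.7316 s = 24950.4912 s → 6.93 hours.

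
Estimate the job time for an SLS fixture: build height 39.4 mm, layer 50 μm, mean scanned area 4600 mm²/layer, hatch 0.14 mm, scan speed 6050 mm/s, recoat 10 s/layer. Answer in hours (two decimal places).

3.38 hours

Layers = ⌈39.4/0.05⌉ = 788.
Per-layer scan distance = 4600 / 0.14, so 32857.1 mm.
Scan time per layer: 32857.1 / 6050 → 5.4309 s.
Time per layer = 5.4309 + 10 = 15.4309 s.
Build time = 788 × 15.4309 = 12159.5492 s = 3.38 hours.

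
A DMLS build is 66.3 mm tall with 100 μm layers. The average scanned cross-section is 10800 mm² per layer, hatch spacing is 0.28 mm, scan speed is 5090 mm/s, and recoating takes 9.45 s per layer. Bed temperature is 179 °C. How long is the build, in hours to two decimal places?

3.14 hours

Layers = ⌈66.3/0.1⌉ = 663.
Per-layer scan distance: 10800 / 0.28 → 38571.4 mm.
Per-layer scan time = 38571.4 / 5090 = 7.5779 s.
Layer cycle: 7.5779 + 9.45 → 17.0279 s.
663 layers × 17.0279 s/layer = 11289.4977 s, i.e. 3.14 hours.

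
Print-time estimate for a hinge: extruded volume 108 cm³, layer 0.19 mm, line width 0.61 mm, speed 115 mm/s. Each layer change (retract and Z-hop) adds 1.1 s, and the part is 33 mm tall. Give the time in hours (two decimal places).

Bead cross-section = 0.19 × 0.61 = 0.1159 mm².
Toolpath length = 108 cm³ / 0.1159 mm² = 108000 / 0.1159 = 931837.8 mm.
Extrusion time = 931837.8 / 115, so 8102.9 s.
Layer count = ceil(33 / 0.19) = 174.
Z-hop total: 174 × 1.1 → 191.4 s.
Altogether 8102.9 + 191.4 = 8294.3 s, i.e. 2.30 hours.

2.30 hours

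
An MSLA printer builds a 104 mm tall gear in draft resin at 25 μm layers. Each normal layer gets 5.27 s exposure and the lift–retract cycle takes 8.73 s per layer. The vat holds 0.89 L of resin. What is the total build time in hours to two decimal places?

Layers = ⌈104/0.025⌉ = 4160.
Per-layer time = 5.27 + 8.73 = 14 s.
Build time: 4160 × 14 s = 58240 s, i.e. 16.18 hours.

16.18 hours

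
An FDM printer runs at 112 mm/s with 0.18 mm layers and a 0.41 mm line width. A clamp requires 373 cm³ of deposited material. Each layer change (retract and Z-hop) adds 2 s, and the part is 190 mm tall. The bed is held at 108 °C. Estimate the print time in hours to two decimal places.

Extrusion cross-section = 0.18 × 0.41 = 0.0738 mm².
Path length: 373000 mm³ / 0.0738 mm² → 5054200.5 mm.
Time extruding = 5054200.5 / 112 = 45126.8 s.
Number of layers: 190 / 0.18 → 1056 (rounded up).
Z-hop total = 1056 × 2, so 2112 s.
Altogether 45126.8 + 2112 = 47238.8 s, i.e. 13.12 hours.

13.12 hours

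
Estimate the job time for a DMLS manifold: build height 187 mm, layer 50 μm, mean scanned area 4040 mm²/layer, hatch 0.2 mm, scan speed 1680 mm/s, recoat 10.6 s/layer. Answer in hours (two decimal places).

Layer count = ceil(187 / 0.05) = 3740.
Per-layer scan distance = 4040 / 0.2, so 20200 mm.
Per-layer scan time = 20200 / 1680, so 12.0238 s.
Time per layer: 12.0238 + 10.6 → 22.6238 s.
Total: 3740 × 22.6238 s = 84613.012 s → 23.50 hours.

23.50 hours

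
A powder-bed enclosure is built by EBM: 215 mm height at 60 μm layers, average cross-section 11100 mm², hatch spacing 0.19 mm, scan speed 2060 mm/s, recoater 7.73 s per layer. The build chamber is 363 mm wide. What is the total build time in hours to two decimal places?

35.93 hours

Number of layers: 215 / 0.06 → 3584 (rounded up).
Hatch length per layer: 11100 / 0.19 → 58421.1 mm.
Beam time per layer = 58421.1 / 2060, so 28.3598 s.
Layer cycle: 28.3598 + 7.73 → 36.0898 s.
3584 layers × 36.0898 s/layer = 129345.8432 s, i.e. 35.93 hours.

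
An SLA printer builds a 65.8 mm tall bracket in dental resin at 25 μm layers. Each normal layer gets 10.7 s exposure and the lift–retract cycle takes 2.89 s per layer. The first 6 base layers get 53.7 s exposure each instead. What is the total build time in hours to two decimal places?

10.01 hours

Layer count = ceil(65.8 / 0.025) = 2632.
Burn-in layers = 6 × (53.7 + 2.89) = 339.54 s.
Normal layers = 2626 × (10.7 + 2.89), so 35687.34 s.
Total = 339.54 + 35687.34 = 36026.88 s = 10.01 hours.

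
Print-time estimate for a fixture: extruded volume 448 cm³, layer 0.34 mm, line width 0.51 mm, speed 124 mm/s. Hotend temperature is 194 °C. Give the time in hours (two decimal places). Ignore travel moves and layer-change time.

Bead cross-section: 0.34 × 0.51 → 0.1734 mm².
Toolpath length = 448 cm³ / 0.1734 mm² = 448000 / 0.1734 = 2583621.7 mm.
Time extruding: 2583621.7 / 124 → 20835.7 s.
20835.7 s = 5.79 hours.

5.79 hours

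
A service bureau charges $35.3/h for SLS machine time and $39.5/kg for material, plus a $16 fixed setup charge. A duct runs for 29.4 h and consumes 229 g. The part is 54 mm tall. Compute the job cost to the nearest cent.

$1062.87

Machine-time cost = 35.3 × 29.4, so $1037.82.
Material cost: 39.5 × 229/1000 → $9.0455.
Total = 1037.82 + 9.0455 + 16 = 1062.8655 ≈ $1062.87.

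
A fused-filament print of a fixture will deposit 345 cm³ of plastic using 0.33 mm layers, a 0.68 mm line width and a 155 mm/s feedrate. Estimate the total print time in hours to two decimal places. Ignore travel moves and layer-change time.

2.76 hours

Extrusion cross-section: 0.33 × 0.68 → 0.2244 mm².
Total extruded path = 345000/0.2244 = 1537433.2 mm.
Extrusion time = 1537433.2 / 155 = 9918.9 s.
That's 9918.9 s → 2.76 hours.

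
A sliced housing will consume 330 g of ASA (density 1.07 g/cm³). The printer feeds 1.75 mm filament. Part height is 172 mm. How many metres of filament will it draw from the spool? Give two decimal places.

128.22 m

Volume = 330 g / 1.07 g·cm⁻³ = 308.4112 cm³ = 308411.2 mm³.
A = π r² = π × 0.875² = 2.4053 mm².
Length = 308411.2 / 2.4053 = 128221.51 mm = 128.22 m.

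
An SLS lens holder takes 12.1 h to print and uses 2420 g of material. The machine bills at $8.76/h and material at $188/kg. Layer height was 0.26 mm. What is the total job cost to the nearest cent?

Time charge = 8.76 × 12.1, so $105.996.
Material charge: 188 × 2420/1000 → $454.96.
Job cost: 105.996 + 454.96 = 560.956 ≈ $560.96.

$560.96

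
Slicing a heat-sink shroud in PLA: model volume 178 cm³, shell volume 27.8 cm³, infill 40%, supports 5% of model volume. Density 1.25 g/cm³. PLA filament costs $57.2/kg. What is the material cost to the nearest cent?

$6.92

Interior volume = 178 − 27.8, so 150.2 cm³.
Infill volume: 0.40 × 150.2 → 60.08 cm³.
Support = 0.05 × 178, so 8.9 cm³.
Deposited volume = 27.8 + 60.08 + 8.9 = 96.78 cm³.
Mass = 96.78 × 1.25, so 120.975 g.
Cost = 120.975 g / 1000 × $57.2/kg = $6.92.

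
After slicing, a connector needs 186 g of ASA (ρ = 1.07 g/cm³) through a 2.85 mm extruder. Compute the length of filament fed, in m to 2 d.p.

27.25 m

Extruded volume: 186/1.07 = 173.8318 cm³ (173831.8 mm³).
Cross-section of 2.85 mm filament: π·(2.85/2)² = 6.3794 mm².
L = V/A = 173831.8/6.3794 = 27248.93 mm → 27.25 m.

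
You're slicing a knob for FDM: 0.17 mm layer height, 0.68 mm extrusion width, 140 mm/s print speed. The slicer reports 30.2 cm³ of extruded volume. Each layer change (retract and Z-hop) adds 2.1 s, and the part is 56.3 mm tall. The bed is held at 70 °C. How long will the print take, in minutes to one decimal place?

Line area = 0.17 × 0.68, so 0.1156 mm².
Path length: 30200 mm³ / 0.1156 mm² → 261245.7 mm.
Time extruding = 261245.7 / 140, so 1866 s.
Layers = ⌈56.3/0.17⌉ = 332.
Z-hop total: 332 × 2.1 → 697.2 s.
Altogether 1866 + 697.2 = 2563.2 s, i.e. 42.7 minutes.

42.7 minutes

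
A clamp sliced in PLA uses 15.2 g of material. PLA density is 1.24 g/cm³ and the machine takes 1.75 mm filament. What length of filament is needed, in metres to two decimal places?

Volume = 15.2 g / 1.24 g·cm⁻³ = 12.2581 cm³ = 12258.1 mm³.
Filament cross-section = π × (1.75/2)² = 2.4053 mm².
Length = 12258.1 / 2.4053 = 5096.29 mm = 5.10 m.

5.10 m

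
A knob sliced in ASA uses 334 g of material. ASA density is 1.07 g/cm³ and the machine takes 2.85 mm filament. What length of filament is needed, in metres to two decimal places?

Volume = 334 g / 1.07 g·cm⁻³ = 312.1495 cm³ = 312149.5 mm³.
Cross-section of 2.85 mm filament: π·(2.85/2)² = 6.3794 mm².
Length = 312149.5 / 6.3794 = 48930.86 mm = 48.93 m.

48.93 m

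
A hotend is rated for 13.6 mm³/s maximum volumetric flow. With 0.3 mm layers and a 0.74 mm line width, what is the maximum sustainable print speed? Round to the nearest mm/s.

A = 0.3 × 0.74 = 0.222 mm².
v_max = Q/A = 13.6/0.222 = 61.26 mm/s → 61 mm/s.

61 mm/s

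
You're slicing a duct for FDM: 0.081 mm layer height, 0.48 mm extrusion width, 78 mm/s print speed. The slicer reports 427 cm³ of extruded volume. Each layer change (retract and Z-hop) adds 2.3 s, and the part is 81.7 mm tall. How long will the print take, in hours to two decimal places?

39.76 hours

Bead cross-section: 0.081 × 0.48 → 0.03888 mm².
Path length: 427000 mm³ / 0.03888 mm² → 10982510.3 mm.
Time extruding = 10982510.3 / 78 = 140801.4 s.
Number of layers: 81.7 / 0.081 → 1009 (rounded up).
Z-hop total: 1009 × 2.3 → 2320.7 s.
Total = 140801.4 + 2320.7 = 143122.1 s = 39.76 hours.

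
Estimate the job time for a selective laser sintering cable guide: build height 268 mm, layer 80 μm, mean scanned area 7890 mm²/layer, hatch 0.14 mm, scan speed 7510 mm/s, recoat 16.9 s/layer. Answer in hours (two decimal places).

Layer count = ceil(268 / 0.08) = 3350.
Per-layer scan distance = 7890 / 0.14, so 56357.1 mm.
Laser time per layer: 56357.1 / 7510 → 7.5043 s.
Per-layer time: 7.5043 + 16.9 → 24.4043 s.
Build time = 3350 × 24.4043 = 81754.405 s = 22.71 hours.

22.71 hours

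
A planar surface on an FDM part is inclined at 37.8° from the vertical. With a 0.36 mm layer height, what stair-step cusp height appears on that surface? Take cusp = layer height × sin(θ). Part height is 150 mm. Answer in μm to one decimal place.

220.6 μm

sin(37.8°) = 0.6129, so cusp = 0.36 × 0.6129 = 0.220644 mm → 220.6 μm.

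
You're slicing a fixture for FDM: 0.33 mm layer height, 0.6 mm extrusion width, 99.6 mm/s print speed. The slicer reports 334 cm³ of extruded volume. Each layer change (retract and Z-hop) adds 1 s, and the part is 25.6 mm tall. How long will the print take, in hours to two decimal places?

Bead cross-section: 0.33 × 0.6 → 0.198 mm².
Toolpath length = 334 cm³ / 0.198 mm² = 334000 / 0.198 = 1686868.7 mm.
Time extruding = 1686868.7 / 99.6 = 16936.4 s.
Layer count = ceil(25.6 / 0.33) = 78.
Non-print overhead: 78 × 1 → 78 s.
Altogether 16936.4 + 78 = 17014.4 s, i.e. 4.73 hours.

4.73 hours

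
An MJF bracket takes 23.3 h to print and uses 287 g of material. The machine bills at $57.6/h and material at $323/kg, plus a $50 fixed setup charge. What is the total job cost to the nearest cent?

$1484.78

Machine cost = 57.6 × 23.3, so $1342.08.
Feedstock cost = 323 × 287/1000, so $92.701.
Adding setup: 1342.08 + 92.701 + 50 → 1484.781 ≈ $1484.78.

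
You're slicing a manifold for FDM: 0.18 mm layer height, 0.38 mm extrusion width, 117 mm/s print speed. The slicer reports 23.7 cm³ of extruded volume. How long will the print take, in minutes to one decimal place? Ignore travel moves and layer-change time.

49.4 minutes

Line area = 0.18 × 0.38 = 0.0684 mm².
Total extruded path = 23700/0.0684 = 346491.2 mm.
Time extruding = 346491.2 / 117, so 2961.5 s.
2961.5 s = 49.4 minutes.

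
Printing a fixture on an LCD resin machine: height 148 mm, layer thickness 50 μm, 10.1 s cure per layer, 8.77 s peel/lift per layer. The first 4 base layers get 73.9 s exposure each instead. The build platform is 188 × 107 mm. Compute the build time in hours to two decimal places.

15.59 hours

Number of layers: 148 / 0.05 → 2960 (rounded up).
Burn-in layers = 4 × (73.9 + 8.77), so 330.68 s.
Remaining layers = 2956 × (10.1 + 8.77) = 55779.72 s.
Sum: 330.68 + 55779.72 = 56110.4 s → 15.59 hours.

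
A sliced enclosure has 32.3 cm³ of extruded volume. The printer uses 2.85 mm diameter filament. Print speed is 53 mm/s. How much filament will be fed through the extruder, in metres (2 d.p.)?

A = π r² = π × 1.425² = 6.3794 mm².
L = 32300 mm³ / 6.3794 mm² = 5063.17 mm, i.e. 5.06 m.

5.06 m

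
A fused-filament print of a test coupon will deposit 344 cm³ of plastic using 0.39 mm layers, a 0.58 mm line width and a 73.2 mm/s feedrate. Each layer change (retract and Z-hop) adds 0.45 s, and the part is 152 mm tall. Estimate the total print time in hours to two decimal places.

5.82 hours

Bead cross-section = 0.39 × 0.58 = 0.2262 mm².
Toolpath length = 344 cm³ / 0.2262 mm² = 344000 / 0.2262 = 1520778.1 mm.
Extrusion time = 1520778.1 / 73.2, so 20775.7 s.
Layers = ⌈152/0.39⌉ = 390.
Layer-change overhead = 390 × 0.45, so 175.5 s.
Total = 20775.7 + 175.5 = 20951.2 s = 5.82 hours.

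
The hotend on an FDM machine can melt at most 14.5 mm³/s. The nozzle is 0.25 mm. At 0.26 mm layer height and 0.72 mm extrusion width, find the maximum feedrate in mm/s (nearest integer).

77 mm/s

A = 0.26 × 0.72, so 0.1872 mm².
v_max = Q/A = 14.5/0.1872 = 77.46 mm/s → 77 mm/s.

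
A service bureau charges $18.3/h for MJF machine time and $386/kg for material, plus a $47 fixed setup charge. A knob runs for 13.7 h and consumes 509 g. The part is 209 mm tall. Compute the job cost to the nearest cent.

Time charge: 18.3 × 13.7 → $250.71.
Material cost: 386 × 509/1000 → $196.474.
Total = 250.71 + 196.474 + 47 = 494.184 ≈ $494.18.

$494.18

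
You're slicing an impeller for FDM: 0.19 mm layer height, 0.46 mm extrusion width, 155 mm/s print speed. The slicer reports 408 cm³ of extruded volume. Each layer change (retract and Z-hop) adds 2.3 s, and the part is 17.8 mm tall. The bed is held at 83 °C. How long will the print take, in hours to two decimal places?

8.43 hours

Line area: 0.19 × 0.46 → 0.0874 mm².
Total extruded path = 408000/0.0874 = 4668192.2 mm.
Time extruding: 4668192.2 / 155 → 30117.4 s.
Layer count = ceil(17.8 / 0.19) = 94.
Layer-change overhead = 94 × 2.3 = 216.2 s.
Total = 30117.4 + 216.2 = 30333.6 s = 8.43 hours.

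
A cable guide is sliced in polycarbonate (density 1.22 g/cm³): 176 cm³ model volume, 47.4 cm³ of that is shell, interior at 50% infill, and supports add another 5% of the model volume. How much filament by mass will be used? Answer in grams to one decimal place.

147.0 g

Volume inside the shell = 176 − 47.4, so 128.6 cm³.
Deposited infill: 0.50 × 128.6 → 64.3 cm³.
Support = 0.05 × 176, so 8.8 cm³.
Total extruded: 47.4 + 64.3 + 8.8 → 120.5 cm³.
Mass: 120.5 × 1.22 → 147.01 g.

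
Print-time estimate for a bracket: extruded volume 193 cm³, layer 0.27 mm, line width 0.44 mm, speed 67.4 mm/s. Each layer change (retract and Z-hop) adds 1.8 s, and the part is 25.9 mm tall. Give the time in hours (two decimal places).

Line area = 0.27 × 0.44, so 0.1188 mm².
Path length: 193000 mm³ / 0.1188 mm² → 1624579.1 mm.
Extrusion time = 1624579.1 / 67.4, so 24103.5 s.
Layer count = ceil(25.9 / 0.27) = 96.
Z-hop total = 96 × 1.8, so 172.8 s.
Total = 24103.5 + 172.8 = 24276.3 s = 6.74 hours.

6.74 hours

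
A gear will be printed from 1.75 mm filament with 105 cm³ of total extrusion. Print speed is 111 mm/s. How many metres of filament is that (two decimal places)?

A = π r² = π × 0.875² = 2.4053 mm².
Length = 105 cm³ / 2.4053 mm² = 105000 / 2.4053 = 43653.6 mm = 43.65 m.

43.65 m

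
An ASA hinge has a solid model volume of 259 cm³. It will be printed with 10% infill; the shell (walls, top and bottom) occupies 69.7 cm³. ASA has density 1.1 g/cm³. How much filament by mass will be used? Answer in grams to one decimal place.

Volume inside the shell = 259 − 69.7, so 189.3 cm³.
Deposited infill = 0.10 × 189.3 = 18.93 cm³.
Deposited volume = 69.7 + 18.93, so 88.63 cm³.
Mass = 88.63 × 1.1 = 97.493 g.

97.5 g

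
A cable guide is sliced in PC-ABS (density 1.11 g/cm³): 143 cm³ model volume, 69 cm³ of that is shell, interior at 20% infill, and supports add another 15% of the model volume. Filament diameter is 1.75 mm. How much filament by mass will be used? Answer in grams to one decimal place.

Infill region = 143 − 69, so 74 cm³.
Infill deposited = 0.20 × 74, so 14.8 cm³.
Support = 0.15 × 143, so 21.45 cm³.
Deposited volume = 69 + 14.8 + 21.45, so 105.25 cm³.
Mass = 105.25 × 1.11 = 116.8275 g.

116.8 g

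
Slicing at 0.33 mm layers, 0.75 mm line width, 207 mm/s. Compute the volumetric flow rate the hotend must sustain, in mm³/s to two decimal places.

51.23

Extrusion cross-section = 0.33 × 0.75 = 0.2475 mm².
Q = v·A = 207 × 0.2475 = 51.23 mm³/s.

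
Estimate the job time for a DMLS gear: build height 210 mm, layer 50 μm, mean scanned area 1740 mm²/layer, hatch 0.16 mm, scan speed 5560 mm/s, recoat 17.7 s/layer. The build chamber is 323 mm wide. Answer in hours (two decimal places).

Number of layers: 210 / 0.05 → 4200 (rounded up).
Scan path per layer = 1740 / 0.16 = 10875 mm.
Scan time per layer: 10875 / 5560 → 1.9559 s.
Time per layer = 1.9559 + 17.7, so 19.6559 s.
Total: 4200 × 19.6559 s = 82554.78 s → 22.93 hours.

22.93 hours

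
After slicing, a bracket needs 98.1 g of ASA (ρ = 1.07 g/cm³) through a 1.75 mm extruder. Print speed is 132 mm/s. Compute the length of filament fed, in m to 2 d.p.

38.12 m

Volume = 98.1 g / 1.07 g·cm⁻³ = 91.6822 cm³ = 91682.2 mm³.
Filament cross-section = π × (1.75/2)² = 2.4053 mm².
L = V/A = 91682.2/2.4053 = 38116.74 mm → 38.12 m.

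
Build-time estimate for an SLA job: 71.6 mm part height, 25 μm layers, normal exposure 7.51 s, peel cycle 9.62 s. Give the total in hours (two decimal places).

Layers = ⌈71.6/0.025⌉ = 2864.
Per-layer time = 7.51 + 9.62 = 17.13 s.
Total = 2864 × 17.13 = 49060.32 s = 13.63 hours.

13.63 hours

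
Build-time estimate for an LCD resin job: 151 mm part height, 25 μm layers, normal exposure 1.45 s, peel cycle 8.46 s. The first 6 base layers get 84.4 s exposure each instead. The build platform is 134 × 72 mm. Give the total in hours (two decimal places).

Layer count = ceil(151 / 0.025) = 6040.
Burn-in layers = 6 × (84.4 + 8.46) = 557.16 s.
Regular layers = 6034 × (1.45 + 8.46) = 59796.94 s.
Sum: 557.16 + 59796.94 = 60354.1 s → 16.77 hours.

16.77 hours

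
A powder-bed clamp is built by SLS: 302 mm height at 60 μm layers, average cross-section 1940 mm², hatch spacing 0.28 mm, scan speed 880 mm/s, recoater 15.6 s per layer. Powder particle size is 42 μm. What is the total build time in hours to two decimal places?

32.82 hours

Layers = ⌈302/0.06⌉ = 5034.
Hatch length per layer: 1940 / 0.28 → 6928.6 mm.
Scan time per layer: 6928.6 / 880 → 7.8734 s.
Per-layer time = 7.8734 + 15.6 = 23.4734 s.
5034 layers × 23.4734 s/layer = 118165.0956 s, i.e. 32.82 hours.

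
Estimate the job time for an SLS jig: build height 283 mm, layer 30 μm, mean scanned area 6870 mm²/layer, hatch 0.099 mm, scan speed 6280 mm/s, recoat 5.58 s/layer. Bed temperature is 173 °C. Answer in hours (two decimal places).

Layers = ⌈283/0.03⌉ = 9434.
Scan path per layer: 6870 / 0.099 → 69393.9 mm.
Per-layer scan time: 69393.9 / 6280 → 11.05 s.
Per-layer time = 11.05 + 5.58, so 16.63 s.
9434 layers × 16.63 s/layer = 156887.42 s, i.e. 43.58 hours.

43.58 hours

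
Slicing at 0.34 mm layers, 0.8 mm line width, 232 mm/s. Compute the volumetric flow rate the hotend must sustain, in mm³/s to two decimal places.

Extrusion cross-section = 0.34 × 0.8, so 0.272 mm².
Volumetric flow = 232 × 0.272 = 63.10 mm³/s.

63.10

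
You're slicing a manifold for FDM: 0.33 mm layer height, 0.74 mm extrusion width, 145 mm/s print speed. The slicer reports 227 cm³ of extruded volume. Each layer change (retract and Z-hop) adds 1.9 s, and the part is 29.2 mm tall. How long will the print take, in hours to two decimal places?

Line area: 0.33 × 0.74 → 0.2442 mm².
Total extruded path = 227000/0.2442 = 929565.9 mm.
Time extruding = 929565.9 / 145 = 6410.8 s.
Number of layers: 29.2 / 0.33 → 89 (rounded up).
Non-print overhead = 89 × 1.9, so 169.1 s.
Altogether 6410.8 + 169.1 = 6579.9 s, i.e. 1.83 hours.

1.83 hours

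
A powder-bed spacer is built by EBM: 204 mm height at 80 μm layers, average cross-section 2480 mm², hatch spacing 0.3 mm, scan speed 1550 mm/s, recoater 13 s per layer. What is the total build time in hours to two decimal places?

Layers = ⌈204/0.08⌉ = 2550.
Scan path per layer = 2480 / 0.3, so 8266.7 mm.
Beam time per layer = 8266.7 / 1550 = 5.3334 s.
Per-layer time = 5.3334 + 13, so 18.3334 s.
Build time = 2550 × 18.3334 = 46750.17 s = 12.99 hours.

12.99 hours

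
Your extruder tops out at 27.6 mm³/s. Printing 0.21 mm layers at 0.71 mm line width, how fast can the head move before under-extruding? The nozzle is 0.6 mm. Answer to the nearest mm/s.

Extrusion cross-section = 0.21 × 0.71 = 0.1491 mm².
v_max = Q/A = 27.6/0.1491 = 185.11 mm/s → 185 mm/s.

185 mm/s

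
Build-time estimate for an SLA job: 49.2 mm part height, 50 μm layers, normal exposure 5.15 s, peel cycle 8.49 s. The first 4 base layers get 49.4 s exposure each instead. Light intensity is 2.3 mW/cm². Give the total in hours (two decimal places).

3.78 hours

Layer count = ceil(49.2 / 0.05) = 984.
Base layers = 4 × (49.4 + 8.49), so 231.56 s.
Normal layers = 980 × (5.15 + 8.49) = 13367.2 s.
Sum: 231.56 + 13367.2 = 13598.76 s → 3.78 hours.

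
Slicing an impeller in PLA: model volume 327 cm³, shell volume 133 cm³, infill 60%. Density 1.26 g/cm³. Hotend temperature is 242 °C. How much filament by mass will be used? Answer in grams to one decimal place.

Volume inside the shell = 327 − 133, so 194 cm³.
Deposited infill = 0.60 × 194, so 116.4 cm³.
Total printed volume = 133 + 116.4, so 249.4 cm³.
Mass = 249.4 × 1.26, so 314.244 g.

314.2 g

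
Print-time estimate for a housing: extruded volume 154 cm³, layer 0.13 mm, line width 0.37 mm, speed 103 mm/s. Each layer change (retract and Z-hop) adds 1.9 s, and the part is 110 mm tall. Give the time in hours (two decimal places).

9.08 hours

Bead cross-section: 0.13 × 0.37 → 0.0481 mm².
Path length: 154000 mm³ / 0.0481 mm² → 3201663.2 mm.
Time extruding = 3201663.2 / 103, so 31084.1 s.
Layer count = ceil(110 / 0.13) = 847.
Layer-change overhead = 847 × 1.9, so 1609.3 s.
Altogether 31084.1 + 1609.3 = 32693.4 s, i.e. 9.08 hours.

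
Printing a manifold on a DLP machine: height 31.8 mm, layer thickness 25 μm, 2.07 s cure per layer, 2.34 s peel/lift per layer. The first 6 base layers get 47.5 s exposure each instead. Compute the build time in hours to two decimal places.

1.63 hours

Layer count = ceil(31.8 / 0.025) = 1272.
Burn-in layers = 6 × (47.5 + 2.34), so 299.04 s.
Normal layers: 1266 × (2.07 + 2.34) → 5583.06 s.
Total = 299.04 + 5583.06 = 5882.1 s = 1.63 hours.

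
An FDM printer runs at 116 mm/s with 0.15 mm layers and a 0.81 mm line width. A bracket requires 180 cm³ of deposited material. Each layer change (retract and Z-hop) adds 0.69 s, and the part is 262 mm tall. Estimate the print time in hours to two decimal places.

Line area = 0.15 × 0.81, so 0.1215 mm².
Path length: 180000 mm³ / 0.1215 mm² → 1481481.5 mm.
Extrusion time = 1481481.5 / 116 = 12771.4 s.
Layer count = ceil(262 / 0.15) = 1747.
Z-hop total: 1747 × 0.69 → 1205.43 s.
Total = 12771.4 + 1205.43 = 13976.83 s = 3.88 hours.

3.88 hours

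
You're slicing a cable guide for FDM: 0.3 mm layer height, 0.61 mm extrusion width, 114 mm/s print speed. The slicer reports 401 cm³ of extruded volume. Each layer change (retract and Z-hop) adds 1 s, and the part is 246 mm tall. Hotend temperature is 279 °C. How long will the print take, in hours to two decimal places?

5.57 hours

Line area = 0.3 × 0.61, so 0.183 mm².
Path length: 401000 mm³ / 0.183 mm² → 2191256.8 mm.
Time extruding = 2191256.8 / 114, so 19221.6 s.
Number of layers: 246 / 0.3 → 820 (rounded up).
Z-hop total = 820 × 1 = 820 s.
Altogether 19221.6 + 820 = 20041.6 s, i.e. 5.57 hours.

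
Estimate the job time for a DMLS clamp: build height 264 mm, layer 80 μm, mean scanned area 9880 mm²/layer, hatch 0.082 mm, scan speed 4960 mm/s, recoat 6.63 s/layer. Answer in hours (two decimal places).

Layers = ⌈264/0.08⌉ = 3300.
Per-layer scan distance = 9880 / 0.082, so 120487.8 mm.
Scan time per layer: 120487.8 / 4960 → 24.2919 s.
Time per layer: 24.2919 + 6.63 → 30.9219 s.
3300 layers × 30.9219 s/layer = 102042.27 s, i.e. 28.35 hours.

28.35 hours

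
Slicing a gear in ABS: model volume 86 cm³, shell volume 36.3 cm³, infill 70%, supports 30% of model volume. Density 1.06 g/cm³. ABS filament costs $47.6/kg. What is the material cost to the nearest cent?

$4.89

Interior volume = 86 − 36.3, so 49.7 cm³.
Infill volume = 0.70 × 49.7, so 34.79 cm³.
Support = 0.30 × 86, so 25.8 cm³.
Total printed volume: 36.3 + 34.79 + 25.8 → 96.89 cm³.
Mass = 96.89 × 1.06, so 102.7034 g.
Cost = 102.7034 g / 1000 × $47.6/kg = $4.89.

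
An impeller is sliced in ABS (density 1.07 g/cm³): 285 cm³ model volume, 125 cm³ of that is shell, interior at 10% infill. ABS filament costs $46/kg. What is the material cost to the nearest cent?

Volume inside the shell: 285 − 125 → 160 cm³.
Infill volume = 0.10 × 160, so 16 cm³.
Deposited volume = 125 + 16 = 141 cm³.
Mass: 141 × 1.07 → 150.87 g.
Cost = 150.87 g / 1000 × $46/kg = $6.94.

$6.94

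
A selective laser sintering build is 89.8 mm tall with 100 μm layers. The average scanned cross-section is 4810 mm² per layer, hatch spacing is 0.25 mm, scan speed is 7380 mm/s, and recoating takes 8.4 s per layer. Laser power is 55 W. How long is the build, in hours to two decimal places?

Layer count = ceil(89.8 / 0.1) = 898.
Per-layer scan distance = 4810 / 0.25, so 19240 mm.
Scan time per layer: 19240 / 7380 → 2.607 s.
Layer cycle: 2.607 + 8.4 → 11.007 s.
898 layers × 11.007 s/layer = 9884.286 s, i.e. 2.75 hours.

2.75 hours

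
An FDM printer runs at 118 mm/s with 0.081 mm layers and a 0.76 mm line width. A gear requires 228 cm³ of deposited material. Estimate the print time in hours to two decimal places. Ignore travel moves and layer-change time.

Line area = 0.081 × 0.76 = 0.06156 mm².
Path length: 228000 mm³ / 0.06156 mm² → 3703703.7 mm.
Time extruding = 3703703.7 / 118, so 31387.3 s.
Converting: 31387.3 s = 8.72 hours.

8.72 hours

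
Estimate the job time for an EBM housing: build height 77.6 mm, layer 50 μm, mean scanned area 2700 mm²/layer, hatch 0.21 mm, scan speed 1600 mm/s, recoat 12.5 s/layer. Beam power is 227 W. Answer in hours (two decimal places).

8.85 hours

Layers = ⌈77.6/0.05⌉ = 1552.
Per-layer scan distance = 2700 / 0.21, so 12857.1 mm.
Per-layer scan time: 12857.1 / 1600 → 8.0357 s.
Layer cycle: 8.0357 + 12.5 → 20.5357 s.
1552 layers × 20.5357 s/layer = 31871.4064 s, i.e. 8.85 hours.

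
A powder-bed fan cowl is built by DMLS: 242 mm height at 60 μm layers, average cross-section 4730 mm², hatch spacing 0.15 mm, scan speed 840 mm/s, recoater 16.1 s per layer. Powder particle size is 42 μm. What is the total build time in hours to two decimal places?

Layer count = ceil(242 / 0.06) = 4034.
Scan path per layer: 4730 / 0.15 → 31533.3 mm.
Laser time per layer = 31533.3 / 840 = 37.5396 s.
Time per layer = 37.5396 + 16.1, so 53.6396 s.
Total: 4034 × 53.6396 s = 216382.1464 s → 60.11 hours.

60.11 hours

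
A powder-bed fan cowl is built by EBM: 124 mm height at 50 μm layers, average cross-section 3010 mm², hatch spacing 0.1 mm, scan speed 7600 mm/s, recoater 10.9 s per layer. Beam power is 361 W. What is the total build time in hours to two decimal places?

Layers = ⌈124/0.05⌉ = 2480.
Per-layer scan distance = 3010 / 0.1 = 30100 mm.
Per-layer scan time = 30100 / 7600 = 3.9605 s.
Time per layer: 3.9605 + 10.9 → 14.8605 s.
Total: 2480 × 14.8605 s = 36854.04 s → 10.24 hours.

10.24 hours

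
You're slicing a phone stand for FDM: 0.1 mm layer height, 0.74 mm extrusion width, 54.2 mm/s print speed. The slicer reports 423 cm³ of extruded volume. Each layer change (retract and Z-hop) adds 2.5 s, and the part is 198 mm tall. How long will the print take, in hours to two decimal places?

30.67 hours

Line area = 0.1 × 0.74, so 0.074 mm².
Path length: 423000 mm³ / 0.074 mm² → 5716216.2 mm.
Time extruding = 5716216.2 / 54.2 = 105465.2 s.
Layers = ⌈198/0.1⌉ = 1980.
Non-print overhead: 1980 × 2.5 → 4950 s.
Altogether 105465.2 + 4950 = 110415.2 s, i.e. 30.67 hours.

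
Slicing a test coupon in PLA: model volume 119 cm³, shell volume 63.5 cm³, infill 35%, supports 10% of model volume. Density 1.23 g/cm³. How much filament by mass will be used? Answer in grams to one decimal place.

116.6 g

Infill region = 119 − 63.5, so 55.5 cm³.
Deposited infill = 0.35 × 55.5, so 19.425 cm³.
Support = 0.10 × 119 = 11.9 cm³.
Total extruded = 63.5 + 19.425 + 11.9 = 94.825 cm³.
Mass: 94.825 × 1.23 → 116.63475 g.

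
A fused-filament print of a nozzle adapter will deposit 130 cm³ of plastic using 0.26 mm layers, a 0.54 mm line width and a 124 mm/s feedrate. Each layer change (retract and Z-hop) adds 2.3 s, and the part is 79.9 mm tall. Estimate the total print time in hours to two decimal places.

2.27 hours

Line area = 0.26 × 0.54, so 0.1404 mm².
Total extruded path = 130000/0.1404 = 925925.9 mm.
Extrusion time = 925925.9 / 124 = 7467.1 s.
Layers = ⌈79.9/0.26⌉ = 308.
Layer-change overhead = 308 × 2.3, so 708.4 s.
Total = 7467.1 + 708.4 = 8175.5 s = 2.27 hours.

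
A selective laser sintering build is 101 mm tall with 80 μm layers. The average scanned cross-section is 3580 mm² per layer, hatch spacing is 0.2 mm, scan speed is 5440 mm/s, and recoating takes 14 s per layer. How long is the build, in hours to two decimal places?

Number of layers: 101 / 0.08 → 1263 (rounded up).
Hatch length per layer = 3580 / 0.2, so 17900 mm.
Per-layer scan time: 17900 / 5440 → 3.2904 s.
Layer cycle = 3.2904 + 14 = 17.2904 s.
1263 layers × 17.2904 s/layer = 21837.7752 s, i.e. 6.07 hours.

6.07 hours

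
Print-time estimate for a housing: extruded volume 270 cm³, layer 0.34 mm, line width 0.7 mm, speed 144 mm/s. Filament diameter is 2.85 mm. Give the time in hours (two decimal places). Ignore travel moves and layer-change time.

Line area: 0.34 × 0.7 → 0.238 mm².
Toolpath length = 270 cm³ / 0.238 mm² = 270000 / 0.238 = 1134453.8 mm.
Time extruding = 1134453.8 / 144 = 7878.2 s.
Converting: 7878.2 s = 2.19 hours.

2.19 hours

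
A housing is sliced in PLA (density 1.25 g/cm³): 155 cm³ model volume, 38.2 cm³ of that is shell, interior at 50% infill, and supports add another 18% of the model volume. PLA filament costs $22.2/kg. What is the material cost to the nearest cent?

$3.45

Volume inside the shell = 155 − 38.2, so 116.8 cm³.
Infill volume: 0.50 × 116.8 → 58.4 cm³.
Support = 0.18 × 155 = 27.9 cm³.
Total extruded: 38.2 + 58.4 + 27.9 → 124.5 cm³.
Mass = 124.5 × 1.25 = 155.625 g.
Cost = 155.625 g / 1000 × $22.2/kg = $3.45.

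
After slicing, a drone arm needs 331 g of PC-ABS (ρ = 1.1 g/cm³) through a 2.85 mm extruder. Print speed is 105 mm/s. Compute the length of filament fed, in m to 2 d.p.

Volume = 331 g / 1.1 g·cm⁻³ = 300.9091 cm³ = 300909.1 mm³.
A = π r² = π × 1.425² = 6.3794 mm².
Length = 300909.1 / 6.3794 = 47168.87 mm = 47.17 m.

47.17 m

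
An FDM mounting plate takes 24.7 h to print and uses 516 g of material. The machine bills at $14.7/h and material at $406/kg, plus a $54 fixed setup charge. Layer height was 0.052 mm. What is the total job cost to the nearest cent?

Machine-time cost: 14.7 × 24.7 → $363.09.
Material charge: 406 × 516/1000 → $209.496.
Adding setup: 363.09 + 209.496 + 54 → 626.586 ≈ $626.59.

$626.59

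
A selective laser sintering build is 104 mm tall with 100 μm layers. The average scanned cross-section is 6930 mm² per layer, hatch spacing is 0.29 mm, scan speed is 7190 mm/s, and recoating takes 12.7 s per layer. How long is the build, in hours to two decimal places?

4.63 hours

Layers = ⌈104/0.1⌉ = 1040.
Scan path per layer = 6930 / 0.29 = 23896.6 mm.
Scan time per layer: 23896.6 / 7190 → 3.3236 s.
Layer cycle: 3.3236 + 12.7 → 16.0236 s.
1040 layers × 16.0236 s/layer = 16664.544 s, i.e. 4.63 hours.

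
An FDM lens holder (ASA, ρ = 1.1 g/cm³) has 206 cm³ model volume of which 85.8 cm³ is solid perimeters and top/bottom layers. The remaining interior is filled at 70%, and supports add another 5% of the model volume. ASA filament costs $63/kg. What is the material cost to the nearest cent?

$12.49

Volume inside the shell = 206 − 85.8 = 120.2 cm³.
Infill deposited = 0.70 × 120.2, so 84.14 cm³.
Support: 0.05 × 206 → 10.3 cm³.
Total extruded = 85.8 + 84.14 + 10.3, so 180.24 cm³.
Mass = 180.24 × 1.1, so 198.264 g.
Cost = 198.264 g / 1000 × $63/kg = $12.49.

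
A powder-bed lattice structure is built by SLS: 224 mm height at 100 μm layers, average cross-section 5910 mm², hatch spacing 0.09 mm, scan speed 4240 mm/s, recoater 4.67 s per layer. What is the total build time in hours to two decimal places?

12.54 hours

Number of layers: 224 / 0.1 → 2240 (rounded up).
Hatch length per layer: 5910 / 0.09 → 65666.7 mm.
Scan time per layer = 65666.7 / 4240, so 15.4874 s.
Per-layer time = 15.4874 + 4.67 = 20.1574 s.
Total: 2240 × 20.1574 s = 45152.576 s → 12.54 hours.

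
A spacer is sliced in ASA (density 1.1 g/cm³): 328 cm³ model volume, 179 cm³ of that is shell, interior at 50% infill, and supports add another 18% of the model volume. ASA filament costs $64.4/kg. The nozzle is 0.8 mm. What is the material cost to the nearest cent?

$22.14

Interior volume: 328 − 179 → 149 cm³.
Infill volume = 0.50 × 149, so 74.5 cm³.
Support = 0.18 × 328 = 59.04 cm³.
Total printed volume = 179 + 74.5 + 59.04 = 312.54 cm³.
Mass = 312.54 × 1.1, so 343.794 g.
Cost = 343.794 g / 1000 × $64.4/kg = $22.14.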